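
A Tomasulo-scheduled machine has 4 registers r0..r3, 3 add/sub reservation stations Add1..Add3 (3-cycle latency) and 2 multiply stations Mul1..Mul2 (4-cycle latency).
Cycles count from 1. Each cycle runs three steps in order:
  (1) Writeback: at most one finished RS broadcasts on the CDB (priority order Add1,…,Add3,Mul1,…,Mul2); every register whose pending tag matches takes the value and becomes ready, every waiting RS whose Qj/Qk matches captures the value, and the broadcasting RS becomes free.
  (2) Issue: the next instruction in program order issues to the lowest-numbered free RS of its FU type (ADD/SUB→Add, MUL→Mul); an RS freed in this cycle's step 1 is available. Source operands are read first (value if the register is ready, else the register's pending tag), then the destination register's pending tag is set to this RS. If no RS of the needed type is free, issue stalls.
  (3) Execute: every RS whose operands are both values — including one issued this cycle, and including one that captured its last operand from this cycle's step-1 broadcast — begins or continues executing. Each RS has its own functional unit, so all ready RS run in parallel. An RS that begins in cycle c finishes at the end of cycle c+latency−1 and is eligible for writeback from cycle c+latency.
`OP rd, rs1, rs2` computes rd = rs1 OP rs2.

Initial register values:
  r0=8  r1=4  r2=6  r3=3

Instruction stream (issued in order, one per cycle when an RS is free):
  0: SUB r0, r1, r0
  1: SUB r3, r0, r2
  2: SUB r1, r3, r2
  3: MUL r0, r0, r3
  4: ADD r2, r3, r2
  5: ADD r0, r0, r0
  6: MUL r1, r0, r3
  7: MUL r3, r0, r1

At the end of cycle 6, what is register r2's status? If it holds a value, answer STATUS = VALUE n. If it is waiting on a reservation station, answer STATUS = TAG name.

STATUS = TAG Add1

c1: issue SUB r0<-Add1 | r0:Add1,r1:4,r2:6,r3:3
c2: issue SUB r3<-Add2 | r0:Add1,r1:4,r2:6,r3:Add2
c3: issue SUB r1<-Add3 | r0:Add1,r1:Add3,r2:6,r3:Add2
c4: CDB Add1=-4; issue MUL r0<-Mul1 | r0:Mul1,r1:Add3,r2:6,r3:Add2
c5: issue ADD r2<-Add1 | r0:Mul1,r1:Add3,r2:Add1,r3:Add2
c6: stall | r0:Mul1,r1:Add3,r2:Add1,r3:Add2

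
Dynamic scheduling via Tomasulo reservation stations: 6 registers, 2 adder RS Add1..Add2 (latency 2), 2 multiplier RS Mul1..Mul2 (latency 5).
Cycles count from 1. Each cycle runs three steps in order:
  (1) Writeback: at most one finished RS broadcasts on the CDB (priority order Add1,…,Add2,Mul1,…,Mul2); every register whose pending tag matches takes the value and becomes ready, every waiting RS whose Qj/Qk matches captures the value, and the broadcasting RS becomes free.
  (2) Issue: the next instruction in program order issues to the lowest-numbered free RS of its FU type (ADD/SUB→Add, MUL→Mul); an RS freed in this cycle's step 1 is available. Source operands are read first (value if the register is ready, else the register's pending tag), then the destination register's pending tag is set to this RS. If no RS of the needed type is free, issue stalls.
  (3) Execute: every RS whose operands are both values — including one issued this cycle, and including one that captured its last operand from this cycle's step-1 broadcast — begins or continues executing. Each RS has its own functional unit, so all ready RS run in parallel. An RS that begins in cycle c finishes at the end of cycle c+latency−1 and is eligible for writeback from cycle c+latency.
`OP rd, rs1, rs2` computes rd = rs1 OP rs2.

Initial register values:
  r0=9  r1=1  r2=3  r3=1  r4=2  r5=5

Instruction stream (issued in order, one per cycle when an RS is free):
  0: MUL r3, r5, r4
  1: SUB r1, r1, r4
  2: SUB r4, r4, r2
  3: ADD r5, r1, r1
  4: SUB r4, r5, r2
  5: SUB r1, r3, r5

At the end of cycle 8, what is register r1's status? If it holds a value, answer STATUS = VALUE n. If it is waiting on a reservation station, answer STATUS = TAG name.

STATUS = TAG Add1

  c1: issue MUL r3<-Mul1  regs: r0:9,r1:1,r2:3,r3:Mul1,r4:2,r5:5
  c2: issue SUB r1<-Add1  regs: r0:9,r1:Add1,r2:3,r3:Mul1,r4:2,r5:5
  c3: issue SUB r4<-Add2  regs: r0:9,r1:Add1,r2:3,r3:Mul1,r4:Add2,r5:5
  c4: CDB Add1=-1; issue ADD r5<-Add1  regs: r0:9,r1:-1,r2:3,r3:Mul1,r4:Add2,r5:Add1
  c5: CDB Add2=-1; issue SUB r4<-Add2  regs: r0:9,r1:-1,r2:3,r3:Mul1,r4:Add2,r5:Add1
  c6: CDB Add1=-2; issue SUB r1<-Add1  regs: r0:9,r1:Add1,r2:3,r3:Mul1,r4:Add2,r5:-2
  c7: CDB Mul1=10  regs: r0:9,r1:Add1,r2:3,r3:10,r4:Add2,r5:-2
  c8: CDB Add2=-5  regs: r0:9,r1:Add1,r2:3,r3:10,r4:-5,r5:-2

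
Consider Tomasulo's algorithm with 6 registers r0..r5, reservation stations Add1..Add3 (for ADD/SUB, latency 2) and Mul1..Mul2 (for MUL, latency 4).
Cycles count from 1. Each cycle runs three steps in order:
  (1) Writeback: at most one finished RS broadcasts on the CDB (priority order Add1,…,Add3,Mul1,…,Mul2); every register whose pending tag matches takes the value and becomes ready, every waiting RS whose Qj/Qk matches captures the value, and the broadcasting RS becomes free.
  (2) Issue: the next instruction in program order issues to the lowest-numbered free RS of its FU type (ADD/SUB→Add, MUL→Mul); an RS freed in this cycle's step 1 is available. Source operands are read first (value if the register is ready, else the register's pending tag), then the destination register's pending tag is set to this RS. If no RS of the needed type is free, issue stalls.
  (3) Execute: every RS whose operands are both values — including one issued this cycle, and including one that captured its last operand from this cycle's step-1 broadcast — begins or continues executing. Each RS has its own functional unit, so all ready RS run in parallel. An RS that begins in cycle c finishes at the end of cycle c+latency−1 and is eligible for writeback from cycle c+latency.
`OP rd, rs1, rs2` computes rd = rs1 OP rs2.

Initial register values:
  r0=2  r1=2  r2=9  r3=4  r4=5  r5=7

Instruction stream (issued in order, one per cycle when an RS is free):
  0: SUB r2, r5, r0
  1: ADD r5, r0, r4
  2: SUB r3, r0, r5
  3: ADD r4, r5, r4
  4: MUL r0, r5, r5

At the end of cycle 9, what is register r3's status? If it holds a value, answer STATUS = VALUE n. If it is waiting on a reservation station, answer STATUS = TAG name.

  c1: issue SUB r2<-Add1  regs: r0:2,r1:2,r2:Add1,r3:4,r4:5,r5:7
  c2: issue ADD r5<-Add2  regs: r0:2,r1:2,r2:Add1,r3:4,r4:5,r5:Add2
  c3: CDB Add1=5; issue SUB r3<-Add1  regs: r0:2,r1:2,r2:5,r3:Add1,r4:5,r5:Add2
  c4: CDB Add2=7; issue ADD r4<-Add2  regs: r0:2,r1:2,r2:5,r3:Add1,r4:Add2,r5:7
  c5: issue MUL r0<-Mul1  regs: r0:Mul1,r1:2,r2:5,r3:Add1,r4:Add2,r5:7
  c6: CDB Add1=-5  regs: r0:Mul1,r1:2,r2:5,r3:-5,r4:Add2,r5:7
  c7: CDB Add2=12  regs: r0:Mul1,r1:2,r2:5,r3:-5,r4:12,r5:7
  c8: -  regs: r0:Mul1,r1:2,r2:5,r3:-5,r4:12,r5:7
  c9: CDB Mul1=49  regs: r0:49,r1:2,r2:5,r3:-5,r4:12,r5:7

STATUS = VALUE -5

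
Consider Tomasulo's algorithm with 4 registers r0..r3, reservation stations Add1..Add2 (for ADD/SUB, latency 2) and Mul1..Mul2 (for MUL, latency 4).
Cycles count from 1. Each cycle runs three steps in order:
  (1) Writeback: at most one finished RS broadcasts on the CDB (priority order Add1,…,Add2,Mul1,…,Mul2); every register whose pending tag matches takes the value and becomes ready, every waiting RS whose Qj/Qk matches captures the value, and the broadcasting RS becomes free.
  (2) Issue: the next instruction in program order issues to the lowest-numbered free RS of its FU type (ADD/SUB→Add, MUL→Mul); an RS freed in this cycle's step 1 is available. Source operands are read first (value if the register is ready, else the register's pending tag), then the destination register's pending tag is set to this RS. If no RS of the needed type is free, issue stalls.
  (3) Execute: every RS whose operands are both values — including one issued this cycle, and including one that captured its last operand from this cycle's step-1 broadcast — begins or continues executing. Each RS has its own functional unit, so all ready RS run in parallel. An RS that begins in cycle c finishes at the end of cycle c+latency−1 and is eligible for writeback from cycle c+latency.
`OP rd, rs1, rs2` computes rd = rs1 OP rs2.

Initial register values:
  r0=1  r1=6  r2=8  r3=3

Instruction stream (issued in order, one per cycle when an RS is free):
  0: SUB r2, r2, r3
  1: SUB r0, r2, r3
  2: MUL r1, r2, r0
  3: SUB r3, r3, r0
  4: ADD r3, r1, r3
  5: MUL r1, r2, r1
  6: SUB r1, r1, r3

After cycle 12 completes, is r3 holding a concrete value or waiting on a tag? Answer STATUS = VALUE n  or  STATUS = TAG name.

  c1: issue SUB r2<-Add1  regs: r0:1,r1:6,r2:Add1,r3:3
  c2: issue SUB r0<-Add2  regs: r0:Add2,r1:6,r2:Add1,r3:3
  c3: CDB Add1=5; issue MUL r1<-Mul1  regs: r0:Add2,r1:Mul1,r2:5,r3:3
  c4: issue SUB r3<-Add1  regs: r0:Add2,r1:Mul1,r2:5,r3:Add1
  c5: CDB Add2=2; issue ADD r3<-Add2  regs: r0:2,r1:Mul1,r2:5,r3:Add2
  c6: issue MUL r1<-Mul2  regs: r0:2,r1:Mul2,r2:5,r3:Add2
  c7: CDB Add1=1; issue SUB r1<-Add1  regs: r0:2,r1:Add1,r2:5,r3:Add2
  c8: -  regs: r0:2,r1:Add1,r2:5,r3:Add2
  c9: CDB Mul1=10  regs: r0:2,r1:Add1,r2:5,r3:Add2
  c10: -  regs: r0:2,r1:Add1,r2:5,r3:Add2
  c11: CDB Add2=11  regs: r0:2,r1:Add1,r2:5,r3:11
  c12: -  regs: r0:2,r1:Add1,r2:5,r3:11

STATUS = VALUE 11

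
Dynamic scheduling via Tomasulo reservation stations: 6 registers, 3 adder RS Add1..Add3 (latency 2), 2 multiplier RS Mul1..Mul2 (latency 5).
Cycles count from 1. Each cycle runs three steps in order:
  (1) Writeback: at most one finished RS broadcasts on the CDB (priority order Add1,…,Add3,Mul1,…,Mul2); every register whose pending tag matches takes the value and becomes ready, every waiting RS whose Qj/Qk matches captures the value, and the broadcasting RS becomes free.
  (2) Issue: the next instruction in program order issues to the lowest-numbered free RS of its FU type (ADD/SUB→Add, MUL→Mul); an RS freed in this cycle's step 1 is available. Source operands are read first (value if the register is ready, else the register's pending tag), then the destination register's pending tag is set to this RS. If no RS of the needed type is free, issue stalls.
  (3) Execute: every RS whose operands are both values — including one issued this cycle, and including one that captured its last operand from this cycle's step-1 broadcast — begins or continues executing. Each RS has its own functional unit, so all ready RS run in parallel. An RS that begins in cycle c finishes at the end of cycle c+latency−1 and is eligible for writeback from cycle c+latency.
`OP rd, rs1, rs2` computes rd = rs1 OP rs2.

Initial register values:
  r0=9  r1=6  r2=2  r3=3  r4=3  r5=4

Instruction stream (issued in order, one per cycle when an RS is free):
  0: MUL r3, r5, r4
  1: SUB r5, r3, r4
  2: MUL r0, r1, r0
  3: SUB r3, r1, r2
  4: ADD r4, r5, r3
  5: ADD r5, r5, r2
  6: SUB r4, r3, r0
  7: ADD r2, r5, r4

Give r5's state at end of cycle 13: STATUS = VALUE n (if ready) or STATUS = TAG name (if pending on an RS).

  c1: issue MUL r3<-Mul1  regs: r0:9,r1:6,r2:2,r3:Mul1,r4:3,r5:4
  c2: issue SUB r5<-Add1  regs: r0:9,r1:6,r2:2,r3:Mul1,r4:3,r5:Add1
  c3: issue MUL r0<-Mul2  regs: r0:Mul2,r1:6,r2:2,r3:Mul1,r4:3,r5:Add1
  c4: issue SUB r3<-Add2  regs: r0:Mul2,r1:6,r2:2,r3:Add2,r4:3,r5:Add1
  c5: issue ADD r4<-Add3  regs: r0:Mul2,r1:6,r2:2,r3:Add2,r4:Add3,r5:Add1
  c6: CDB Add2=4; issue ADD r5<-Add2  regs: r0:Mul2,r1:6,r2:2,r3:4,r4:Add3,r5:Add2
  c7: CDB Mul1=12; stall  regs: r0:Mul2,r1:6,r2:2,r3:4,r4:Add3,r5:Add2
  c8: CDB Mul2=54; stall  regs: r0:54,r1:6,r2:2,r3:4,r4:Add3,r5:Add2
  c9: CDB Add1=9; issue SUB r4<-Add1  regs: r0:54,r1:6,r2:2,r3:4,r4:Add1,r5:Add2
  c10: stall  regs: r0:54,r1:6,r2:2,r3:4,r4:Add1,r5:Add2
  c11: CDB Add1=-50; issue ADD r2<-Add1  regs: r0:54,r1:6,r2:Add1,r3:4,r4:-50,r5:Add2
  c12: CDB Add2=11  regs: r0:54,r1:6,r2:Add1,r3:4,r4:-50,r5:11
  c13: CDB Add3=13  regs: r0:54,r1:6,r2:Add1,r3:4,r4:-50,r5:11

STATUS = VALUE 11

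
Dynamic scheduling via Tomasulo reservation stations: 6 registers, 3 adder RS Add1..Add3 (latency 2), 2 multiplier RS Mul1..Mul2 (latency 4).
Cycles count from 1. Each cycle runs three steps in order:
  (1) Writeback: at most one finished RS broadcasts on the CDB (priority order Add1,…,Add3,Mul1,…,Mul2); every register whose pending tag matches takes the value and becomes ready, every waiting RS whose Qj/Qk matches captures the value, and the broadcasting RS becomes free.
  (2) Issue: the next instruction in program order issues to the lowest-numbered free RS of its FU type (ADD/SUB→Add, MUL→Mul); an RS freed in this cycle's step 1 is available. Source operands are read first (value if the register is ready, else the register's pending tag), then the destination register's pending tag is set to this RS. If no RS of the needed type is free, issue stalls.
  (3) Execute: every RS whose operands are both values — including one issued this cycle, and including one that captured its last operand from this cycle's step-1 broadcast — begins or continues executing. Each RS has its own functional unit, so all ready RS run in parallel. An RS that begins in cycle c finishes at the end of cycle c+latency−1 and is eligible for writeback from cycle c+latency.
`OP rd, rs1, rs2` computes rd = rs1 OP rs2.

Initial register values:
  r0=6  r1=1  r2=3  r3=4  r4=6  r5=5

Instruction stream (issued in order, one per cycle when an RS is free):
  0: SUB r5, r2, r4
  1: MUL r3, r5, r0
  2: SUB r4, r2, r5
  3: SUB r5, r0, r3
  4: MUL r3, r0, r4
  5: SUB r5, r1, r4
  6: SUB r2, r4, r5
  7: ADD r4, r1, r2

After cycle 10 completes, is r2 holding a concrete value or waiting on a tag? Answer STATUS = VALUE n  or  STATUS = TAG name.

  c1: issue SUB r5<-Add1  regs: r0:6,r1:1,r2:3,r3:4,r4:6,r5:Add1
  c2: issue MUL r3<-Mul1  regs: r0:6,r1:1,r2:3,r3:Mul1,r4:6,r5:Add1
  c3: CDB Add1=-3; issue SUB r4<-Add1  regs: r0:6,r1:1,r2:3,r3:Mul1,r4:Add1,r5:-3
  c4: issue SUB r5<-Add2  regs: r0:6,r1:1,r2:3,r3:Mul1,r4:Add1,r5:Add2
  c5: CDB Add1=6; issue MUL r3<-Mul2  regs: r0:6,r1:1,r2:3,r3:Mul2,r4:6,r5:Add2
  c6: issue SUB r5<-Add1  regs: r0:6,r1:1,r2:3,r3:Mul2,r4:6,r5:Add1
  c7: CDB Mul1=-18; issue SUB r2<-Add3  regs: r0:6,r1:1,r2:Add3,r3:Mul2,r4:6,r5:Add1
  c8: CDB Add1=-5; issue ADD r4<-Add1  regs: r0:6,r1:1,r2:Add3,r3:Mul2,r4:Add1,r5:-5
  c9: CDB Add2=24  regs: r0:6,r1:1,r2:Add3,r3:Mul2,r4:Add1,r5:-5
  c10: CDB Add3=11  regs: r0:6,r1:1,r2:11,r3:Mul2,r4:Add1,r5:-5

STATUS = VALUE 11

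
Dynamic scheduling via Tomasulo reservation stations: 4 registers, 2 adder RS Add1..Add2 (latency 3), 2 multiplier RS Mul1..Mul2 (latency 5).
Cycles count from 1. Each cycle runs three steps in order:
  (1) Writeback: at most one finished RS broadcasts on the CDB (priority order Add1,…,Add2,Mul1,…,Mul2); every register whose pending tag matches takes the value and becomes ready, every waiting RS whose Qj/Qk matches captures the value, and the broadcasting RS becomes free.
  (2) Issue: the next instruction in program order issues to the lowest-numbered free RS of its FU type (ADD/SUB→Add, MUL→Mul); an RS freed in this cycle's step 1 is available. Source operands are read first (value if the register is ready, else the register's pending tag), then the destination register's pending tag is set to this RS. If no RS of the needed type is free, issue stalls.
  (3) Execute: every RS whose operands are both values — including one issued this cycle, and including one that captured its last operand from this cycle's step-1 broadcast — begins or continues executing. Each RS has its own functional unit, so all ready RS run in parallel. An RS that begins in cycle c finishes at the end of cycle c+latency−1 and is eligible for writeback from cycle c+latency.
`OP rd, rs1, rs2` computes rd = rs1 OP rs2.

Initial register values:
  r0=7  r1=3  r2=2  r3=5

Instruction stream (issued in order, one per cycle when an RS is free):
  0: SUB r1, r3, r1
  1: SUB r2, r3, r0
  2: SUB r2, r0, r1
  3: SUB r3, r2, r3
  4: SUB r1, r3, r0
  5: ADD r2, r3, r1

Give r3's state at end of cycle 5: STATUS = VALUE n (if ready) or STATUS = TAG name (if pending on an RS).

STATUS = TAG Add2

cycle 1: issue SUB r1<-Add1 // r0:7,r1:Add1,r2:2,r3:5
cycle 2: issue SUB r2<-Add2 // r0:7,r1:Add1,r2:Add2,r3:5
cycle 3: stall // r0:7,r1:Add1,r2:Add2,r3:5
cycle 4: CDB Add1=2; issue SUB r2<-Add1 // r0:7,r1:2,r2:Add1,r3:5
cycle 5: CDB Add2=-2; issue SUB r3<-Add2 // r0:7,r1:2,r2:Add1,r3:Add2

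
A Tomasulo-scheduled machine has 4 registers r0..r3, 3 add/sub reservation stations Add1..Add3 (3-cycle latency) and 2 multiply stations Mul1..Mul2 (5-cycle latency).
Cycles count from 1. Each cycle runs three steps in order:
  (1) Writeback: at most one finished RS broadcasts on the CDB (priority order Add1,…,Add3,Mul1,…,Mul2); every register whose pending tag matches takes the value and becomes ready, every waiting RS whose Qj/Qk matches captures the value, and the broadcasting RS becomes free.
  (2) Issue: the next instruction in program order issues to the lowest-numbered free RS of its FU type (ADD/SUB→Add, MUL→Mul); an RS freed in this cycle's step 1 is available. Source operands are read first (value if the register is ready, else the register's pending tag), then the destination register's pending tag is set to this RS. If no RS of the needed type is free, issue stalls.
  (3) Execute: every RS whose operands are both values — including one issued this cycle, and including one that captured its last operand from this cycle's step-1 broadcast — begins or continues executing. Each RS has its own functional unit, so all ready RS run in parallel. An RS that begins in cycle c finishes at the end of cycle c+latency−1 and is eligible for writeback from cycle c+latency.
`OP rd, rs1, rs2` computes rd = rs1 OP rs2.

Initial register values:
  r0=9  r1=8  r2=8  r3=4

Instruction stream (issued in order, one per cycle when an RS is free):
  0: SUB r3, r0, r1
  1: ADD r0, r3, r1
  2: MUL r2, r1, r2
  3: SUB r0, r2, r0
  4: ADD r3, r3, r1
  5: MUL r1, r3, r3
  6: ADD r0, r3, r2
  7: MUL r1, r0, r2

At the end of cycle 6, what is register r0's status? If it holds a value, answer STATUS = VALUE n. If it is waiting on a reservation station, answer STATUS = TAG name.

STATUS = TAG Add1

c1: issue SUB r3<-Add1 | r0:9,r1:8,r2:8,r3:Add1
c2: issue ADD r0<-Add2 | r0:Add2,r1:8,r2:8,r3:Add1
c3: issue MUL r2<-Mul1 | r0:Add2,r1:8,r2:Mul1,r3:Add1
c4: CDB Add1=1; issue SUB r0<-Add1 | r0:Add1,r1:8,r2:Mul1,r3:1
c5: issue ADD r3<-Add3 | r0:Add1,r1:8,r2:Mul1,r3:Add3
c6: issue MUL r1<-Mul2 | r0:Add1,r1:Mul2,r2:Mul1,r3:Add3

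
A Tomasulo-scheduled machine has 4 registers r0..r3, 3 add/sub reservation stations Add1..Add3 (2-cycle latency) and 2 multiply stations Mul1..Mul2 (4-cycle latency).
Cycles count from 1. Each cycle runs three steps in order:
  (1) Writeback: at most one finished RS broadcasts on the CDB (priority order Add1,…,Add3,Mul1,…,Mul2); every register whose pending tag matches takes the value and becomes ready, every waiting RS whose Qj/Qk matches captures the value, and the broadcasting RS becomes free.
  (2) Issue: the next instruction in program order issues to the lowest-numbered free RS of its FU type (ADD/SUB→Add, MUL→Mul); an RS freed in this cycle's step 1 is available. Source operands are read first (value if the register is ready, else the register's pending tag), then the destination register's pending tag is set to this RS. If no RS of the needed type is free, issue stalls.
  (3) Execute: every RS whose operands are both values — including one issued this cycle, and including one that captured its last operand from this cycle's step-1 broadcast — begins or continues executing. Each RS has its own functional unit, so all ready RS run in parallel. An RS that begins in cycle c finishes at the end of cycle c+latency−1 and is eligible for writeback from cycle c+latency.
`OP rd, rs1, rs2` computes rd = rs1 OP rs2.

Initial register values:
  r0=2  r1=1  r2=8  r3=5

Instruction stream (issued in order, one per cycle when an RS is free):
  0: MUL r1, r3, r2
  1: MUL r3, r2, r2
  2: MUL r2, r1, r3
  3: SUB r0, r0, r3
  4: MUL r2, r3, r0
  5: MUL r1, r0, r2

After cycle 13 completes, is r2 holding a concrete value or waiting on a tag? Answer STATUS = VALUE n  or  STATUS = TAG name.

c1: issue MUL r1<-Mul1 | r0:2,r1:Mul1,r2:8,r3:5
c2: issue MUL r3<-Mul2 | r0:2,r1:Mul1,r2:8,r3:Mul2
c3: stall | r0:2,r1:Mul1,r2:8,r3:Mul2
c4: stall | r0:2,r1:Mul1,r2:8,r3:Mul2
c5: CDB Mul1=40; issue MUL r2<-Mul1 | r0:2,r1:40,r2:Mul1,r3:Mul2
c6: CDB Mul2=64; issue SUB r0<-Add1 | r0:Add1,r1:40,r2:Mul1,r3:64
c7: issue MUL r2<-Mul2 | r0:Add1,r1:40,r2:Mul2,r3:64
c8: CDB Add1=-62; stall | r0:-62,r1:40,r2:Mul2,r3:64
c9: stall | r0:-62,r1:40,r2:Mul2,r3:64
c10: CDB Mul1=2560; issue MUL r1<-Mul1 | r0:-62,r1:Mul1,r2:Mul2,r3:64
c11: - | r0:-62,r1:Mul1,r2:Mul2,r3:64
c12: CDB Mul2=-3968 | r0:-62,r1:Mul1,r2:-3968,r3:64
c13: - | r0:-62,r1:Mul1,r2:-3968,r3:64

STATUS = VALUE -3968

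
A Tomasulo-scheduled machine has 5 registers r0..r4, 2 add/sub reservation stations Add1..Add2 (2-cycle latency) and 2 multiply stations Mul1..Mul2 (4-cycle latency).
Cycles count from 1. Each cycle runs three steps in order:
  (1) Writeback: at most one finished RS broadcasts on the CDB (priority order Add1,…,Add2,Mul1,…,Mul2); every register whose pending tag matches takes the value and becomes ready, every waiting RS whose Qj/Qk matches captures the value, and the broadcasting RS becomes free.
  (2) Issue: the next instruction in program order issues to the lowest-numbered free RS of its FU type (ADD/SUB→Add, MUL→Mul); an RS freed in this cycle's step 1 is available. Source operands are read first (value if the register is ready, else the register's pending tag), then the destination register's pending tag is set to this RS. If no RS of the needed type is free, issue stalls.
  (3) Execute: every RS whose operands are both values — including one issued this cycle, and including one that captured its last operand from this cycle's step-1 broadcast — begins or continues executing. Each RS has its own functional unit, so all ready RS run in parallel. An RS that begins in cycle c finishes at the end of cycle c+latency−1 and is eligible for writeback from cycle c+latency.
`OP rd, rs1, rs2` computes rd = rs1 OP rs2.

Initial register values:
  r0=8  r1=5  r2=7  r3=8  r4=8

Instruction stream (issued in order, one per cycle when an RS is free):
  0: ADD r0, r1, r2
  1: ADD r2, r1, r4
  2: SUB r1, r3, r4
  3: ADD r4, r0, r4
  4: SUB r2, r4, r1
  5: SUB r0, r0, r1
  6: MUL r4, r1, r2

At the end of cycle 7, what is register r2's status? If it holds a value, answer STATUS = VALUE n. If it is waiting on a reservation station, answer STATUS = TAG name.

STATUS = TAG Add1

c1: issue ADD r0<-Add1 | r0:Add1,r1:5,r2:7,r3:8,r4:8
c2: issue ADD r2<-Add2 | r0:Add1,r1:5,r2:Add2,r3:8,r4:8
c3: CDB Add1=12; issue SUB r1<-Add1 | r0:12,r1:Add1,r2:Add2,r3:8,r4:8
c4: CDB Add2=13; issue ADD r4<-Add2 | r0:12,r1:Add1,r2:13,r3:8,r4:Add2
c5: CDB Add1=0; issue SUB r2<-Add1 | r0:12,r1:0,r2:Add1,r3:8,r4:Add2
c6: CDB Add2=20; issue SUB r0<-Add2 | r0:Add2,r1:0,r2:Add1,r3:8,r4:20
c7: issue MUL r4<-Mul1 | r0:Add2,r1:0,r2:Add1,r3:8,r4:Mul1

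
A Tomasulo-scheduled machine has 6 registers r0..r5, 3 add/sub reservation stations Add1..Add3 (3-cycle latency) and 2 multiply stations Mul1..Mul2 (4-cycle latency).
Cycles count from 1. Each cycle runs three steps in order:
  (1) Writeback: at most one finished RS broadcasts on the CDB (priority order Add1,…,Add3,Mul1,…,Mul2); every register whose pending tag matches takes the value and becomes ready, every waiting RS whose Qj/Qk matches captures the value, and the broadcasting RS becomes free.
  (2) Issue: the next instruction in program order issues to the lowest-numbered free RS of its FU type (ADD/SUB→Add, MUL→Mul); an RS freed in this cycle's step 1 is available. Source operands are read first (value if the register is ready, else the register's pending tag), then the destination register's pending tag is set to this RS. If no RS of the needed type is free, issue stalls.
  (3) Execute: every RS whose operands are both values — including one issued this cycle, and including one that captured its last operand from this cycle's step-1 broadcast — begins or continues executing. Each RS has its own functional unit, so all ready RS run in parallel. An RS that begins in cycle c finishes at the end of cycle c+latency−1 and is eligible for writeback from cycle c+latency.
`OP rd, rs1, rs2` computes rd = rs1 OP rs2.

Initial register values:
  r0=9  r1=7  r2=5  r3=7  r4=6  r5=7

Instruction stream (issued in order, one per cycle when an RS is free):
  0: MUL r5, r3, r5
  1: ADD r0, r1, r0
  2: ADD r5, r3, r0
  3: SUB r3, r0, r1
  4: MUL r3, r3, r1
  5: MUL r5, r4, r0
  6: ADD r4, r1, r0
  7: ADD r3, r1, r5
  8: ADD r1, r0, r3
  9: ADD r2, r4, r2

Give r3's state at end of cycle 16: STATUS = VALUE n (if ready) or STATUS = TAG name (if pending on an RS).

cycle 1: issue MUL r5<-Mul1 // r0:9,r1:7,r2:5,r3:7,r4:6,r5:Mul1
cycle 2: issue ADD r0<-Add1 // r0:Add1,r1:7,r2:5,r3:7,r4:6,r5:Mul1
cycle 3: issue ADD r5<-Add2 // r0:Add1,r1:7,r2:5,r3:7,r4:6,r5:Add2
cycle 4: issue SUB r3<-Add3 // r0:Add1,r1:7,r2:5,r3:Add3,r4:6,r5:Add2
cycle 5: CDB Add1=16; issue MUL r3<-Mul2 // r0:16,r1:7,r2:5,r3:Mul2,r4:6,r5:Add2
cycle 6: CDB Mul1=49; issue MUL r5<-Mul1 // r0:16,r1:7,r2:5,r3:Mul2,r4:6,r5:Mul1
cycle 7: issue ADD r4<-Add1 // r0:16,r1:7,r2:5,r3:Mul2,r4:Add1,r5:Mul1
cycle 8: CDB Add2=23; issue ADD r3<-Add2 // r0:16,r1:7,r2:5,r3:Add2,r4:Add1,r5:Mul1
cycle 9: CDB Add3=9; issue ADD r1<-Add3 // r0:16,r1:Add3,r2:5,r3:Add2,r4:Add1,r5:Mul1
cycle 10: CDB Add1=23; issue ADD r2<-Add1 // r0:16,r1:Add3,r2:Add1,r3:Add2,r4:23,r5:Mul1
cycle 11: CDB Mul1=96 // r0:16,r1:Add3,r2:Add1,r3:Add2,r4:23,r5:96
cycle 12: - // r0:16,r1:Add3,r2:Add1,r3:Add2,r4:23,r5:96
cycle 13: CDB Add1=28 // r0:16,r1:Add3,r2:28,r3:Add2,r4:23,r5:96
cycle 14: CDB Add2=103 // r0:16,r1:Add3,r2:28,r3:103,r4:23,r5:96
cycle 15: CDB Mul2=63 // r0:16,r1:Add3,r2:28,r3:103,r4:23,r5:96
cycle 16: - // r0:16,r1:Add3,r2:28,r3:103,r4:23,r5:96

STATUS = VALUE 103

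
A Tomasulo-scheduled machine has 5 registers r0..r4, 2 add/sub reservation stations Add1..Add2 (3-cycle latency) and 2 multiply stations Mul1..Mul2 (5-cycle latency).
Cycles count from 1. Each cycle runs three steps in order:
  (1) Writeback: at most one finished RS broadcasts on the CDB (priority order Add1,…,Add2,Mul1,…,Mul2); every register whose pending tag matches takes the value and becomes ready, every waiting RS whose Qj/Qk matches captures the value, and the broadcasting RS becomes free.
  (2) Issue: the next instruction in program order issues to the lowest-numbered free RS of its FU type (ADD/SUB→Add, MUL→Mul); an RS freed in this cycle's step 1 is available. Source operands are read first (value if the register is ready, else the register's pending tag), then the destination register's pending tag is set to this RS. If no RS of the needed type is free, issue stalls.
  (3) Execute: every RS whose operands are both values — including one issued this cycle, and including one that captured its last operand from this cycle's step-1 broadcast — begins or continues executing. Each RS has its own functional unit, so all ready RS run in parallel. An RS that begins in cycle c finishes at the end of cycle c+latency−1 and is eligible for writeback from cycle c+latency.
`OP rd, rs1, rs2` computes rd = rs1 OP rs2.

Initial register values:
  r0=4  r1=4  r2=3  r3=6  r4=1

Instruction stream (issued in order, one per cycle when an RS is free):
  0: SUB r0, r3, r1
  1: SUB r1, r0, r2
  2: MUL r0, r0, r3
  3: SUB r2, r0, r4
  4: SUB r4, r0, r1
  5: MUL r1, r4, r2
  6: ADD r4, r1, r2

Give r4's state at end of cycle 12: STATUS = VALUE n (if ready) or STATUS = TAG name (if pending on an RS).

STATUS = TAG Add1

cycle 1: issue SUB r0<-Add1 // r0:Add1,r1:4,r2:3,r3:6,r4:1
cycle 2: issue SUB r1<-Add2 // r0:Add1,r1:Add2,r2:3,r3:6,r4:1
cycle 3: issue MUL r0<-Mul1 // r0:Mul1,r1:Add2,r2:3,r3:6,r4:1
cycle 4: CDB Add1=2; issue SUB r2<-Add1 // r0:Mul1,r1:Add2,r2:Add1,r3:6,r4:1
cycle 5: stall // r0:Mul1,r1:Add2,r2:Add1,r3:6,r4:1
cycle 6: stall // r0:Mul1,r1:Add2,r2:Add1,r3:6,r4:1
cycle 7: CDB Add2=-1; issue SUB r4<-Add2 // r0:Mul1,r1:-1,r2:Add1,r3:6,r4:Add2
cycle 8: issue MUL r1<-Mul2 // r0:Mul1,r1:Mul2,r2:Add1,r3:6,r4:Add2
cycle 9: CDB Mul1=12; stall // r0:12,r1:Mul2,r2:Add1,r3:6,r4:Add2
cycle 10: stall // r0:12,r1:Mul2,r2:Add1,r3:6,r4:Add2
cycle 11: stall // r0:12,r1:Mul2,r2:Add1,r3:6,r4:Add2
cycle 12: CDB Add1=11; issue ADD r4<-Add1 // r0:12,r1:Mul2,r2:11,r3:6,r4:Add1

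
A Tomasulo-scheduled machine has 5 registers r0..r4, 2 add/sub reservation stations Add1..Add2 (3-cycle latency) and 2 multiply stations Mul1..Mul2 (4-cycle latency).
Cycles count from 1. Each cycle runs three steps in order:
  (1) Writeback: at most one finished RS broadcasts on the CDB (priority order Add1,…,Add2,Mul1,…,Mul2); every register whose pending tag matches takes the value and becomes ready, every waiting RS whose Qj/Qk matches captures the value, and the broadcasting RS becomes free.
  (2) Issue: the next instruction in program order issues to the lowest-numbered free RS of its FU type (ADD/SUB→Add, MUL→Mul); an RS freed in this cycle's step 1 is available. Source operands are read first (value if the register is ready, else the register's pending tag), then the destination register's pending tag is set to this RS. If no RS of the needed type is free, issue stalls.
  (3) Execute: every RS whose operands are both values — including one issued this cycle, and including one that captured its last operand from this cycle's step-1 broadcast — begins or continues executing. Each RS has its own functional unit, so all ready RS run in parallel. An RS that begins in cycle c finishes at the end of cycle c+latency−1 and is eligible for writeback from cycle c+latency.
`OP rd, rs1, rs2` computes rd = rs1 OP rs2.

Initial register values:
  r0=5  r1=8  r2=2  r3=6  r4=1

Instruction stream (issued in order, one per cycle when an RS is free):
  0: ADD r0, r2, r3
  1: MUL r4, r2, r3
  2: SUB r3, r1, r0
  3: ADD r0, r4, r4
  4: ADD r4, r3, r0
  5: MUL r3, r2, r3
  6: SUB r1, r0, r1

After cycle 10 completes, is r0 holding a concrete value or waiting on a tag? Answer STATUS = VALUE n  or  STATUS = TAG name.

c1: issue ADD r0<-Add1 | r0:Add1,r1:8,r2:2,r3:6,r4:1
c2: issue MUL r4<-Mul1 | r0:Add1,r1:8,r2:2,r3:6,r4:Mul1
c3: issue SUB r3<-Add2 | r0:Add1,r1:8,r2:2,r3:Add2,r4:Mul1
c4: CDB Add1=8; issue ADD r0<-Add1 | r0:Add1,r1:8,r2:2,r3:Add2,r4:Mul1
c5: stall | r0:Add1,r1:8,r2:2,r3:Add2,r4:Mul1
c6: CDB Mul1=12; stall | r0:Add1,r1:8,r2:2,r3:Add2,r4:12
c7: CDB Add2=0; issue ADD r4<-Add2 | r0:Add1,r1:8,r2:2,r3:0,r4:Add2
c8: issue MUL r3<-Mul1 | r0:Add1,r1:8,r2:2,r3:Mul1,r4:Add2
c9: CDB Add1=24; issue SUB r1<-Add1 | r0:24,r1:Add1,r2:2,r3:Mul1,r4:Add2
c10: - | r0:24,r1:Add1,r2:2,r3:Mul1,r4:Add2

STATUS = VALUE 24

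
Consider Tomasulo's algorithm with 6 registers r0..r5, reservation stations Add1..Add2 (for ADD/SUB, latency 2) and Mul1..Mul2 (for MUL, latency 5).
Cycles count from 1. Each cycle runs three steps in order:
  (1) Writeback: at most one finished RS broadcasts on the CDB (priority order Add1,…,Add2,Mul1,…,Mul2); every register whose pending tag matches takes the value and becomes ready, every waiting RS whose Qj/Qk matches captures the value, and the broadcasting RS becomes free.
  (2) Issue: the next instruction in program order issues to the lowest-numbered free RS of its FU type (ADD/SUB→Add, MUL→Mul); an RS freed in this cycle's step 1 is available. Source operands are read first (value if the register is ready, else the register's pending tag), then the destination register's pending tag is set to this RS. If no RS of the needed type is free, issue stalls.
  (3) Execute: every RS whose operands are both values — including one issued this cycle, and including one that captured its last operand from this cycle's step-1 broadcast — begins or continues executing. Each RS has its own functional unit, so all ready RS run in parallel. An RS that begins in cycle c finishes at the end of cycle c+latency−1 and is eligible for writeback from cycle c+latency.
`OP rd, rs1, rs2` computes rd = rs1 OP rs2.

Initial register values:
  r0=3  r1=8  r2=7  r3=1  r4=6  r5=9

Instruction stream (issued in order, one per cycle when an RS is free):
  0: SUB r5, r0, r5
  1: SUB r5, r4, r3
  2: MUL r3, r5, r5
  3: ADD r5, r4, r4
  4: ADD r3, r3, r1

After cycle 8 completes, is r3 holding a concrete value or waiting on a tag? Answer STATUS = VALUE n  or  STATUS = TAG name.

cycle 1: issue SUB r5<-Add1 // r0:3,r1:8,r2:7,r3:1,r4:6,r5:Add1
cycle 2: issue SUB r5<-Add2 // r0:3,r1:8,r2:7,r3:1,r4:6,r5:Add2
cycle 3: CDB Add1=-6; issue MUL r3<-Mul1 // r0:3,r1:8,r2:7,r3:Mul1,r4:6,r5:Add2
cycle 4: CDB Add2=5; issue ADD r5<-Add1 // r0:3,r1:8,r2:7,r3:Mul1,r4:6,r5:Add1
cycle 5: issue ADD r3<-Add2 // r0:3,r1:8,r2:7,r3:Add2,r4:6,r5:Add1
cycle 6: CDB Add1=12 // r0:3,r1:8,r2:7,r3:Add2,r4:6,r5:12
cycle 7: - // r0:3,r1:8,r2:7,r3:Add2,r4:6,r5:12
cycle 8: - // r0:3,r1:8,r2:7,r3:Add2,r4:6,r5:12

STATUS = TAG Add2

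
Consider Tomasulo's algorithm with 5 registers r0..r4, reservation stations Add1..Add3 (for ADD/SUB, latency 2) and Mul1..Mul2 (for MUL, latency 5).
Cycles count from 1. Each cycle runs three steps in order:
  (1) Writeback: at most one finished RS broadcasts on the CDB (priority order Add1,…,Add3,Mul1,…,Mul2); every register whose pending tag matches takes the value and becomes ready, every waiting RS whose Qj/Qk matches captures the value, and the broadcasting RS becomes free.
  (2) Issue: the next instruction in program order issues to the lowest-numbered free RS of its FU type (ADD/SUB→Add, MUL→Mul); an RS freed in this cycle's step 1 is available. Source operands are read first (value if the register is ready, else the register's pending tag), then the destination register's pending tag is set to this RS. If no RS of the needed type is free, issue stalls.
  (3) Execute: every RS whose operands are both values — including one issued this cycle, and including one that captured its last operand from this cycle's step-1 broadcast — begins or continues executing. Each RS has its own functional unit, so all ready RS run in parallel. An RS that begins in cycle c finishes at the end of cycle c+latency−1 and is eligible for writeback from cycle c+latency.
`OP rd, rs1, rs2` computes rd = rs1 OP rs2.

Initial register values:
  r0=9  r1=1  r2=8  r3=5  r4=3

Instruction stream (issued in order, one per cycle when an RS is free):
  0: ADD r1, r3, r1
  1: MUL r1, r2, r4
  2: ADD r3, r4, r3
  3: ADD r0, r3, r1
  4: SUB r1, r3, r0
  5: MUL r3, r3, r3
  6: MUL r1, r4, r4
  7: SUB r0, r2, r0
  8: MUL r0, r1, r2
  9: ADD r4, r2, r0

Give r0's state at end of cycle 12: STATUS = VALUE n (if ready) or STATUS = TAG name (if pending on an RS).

  c1: issue ADD r1<-Add1  regs: r0:9,r1:Add1,r2:8,r3:5,r4:3
  c2: issue MUL r1<-Mul1  regs: r0:9,r1:Mul1,r2:8,r3:5,r4:3
  c3: CDB Add1=6; issue ADD r3<-Add1  regs: r0:9,r1:Mul1,r2:8,r3:Add1,r4:3
  c4: issue ADD r0<-Add2  regs: r0:Add2,r1:Mul1,r2:8,r3:Add1,r4:3
  c5: CDB Add1=8; issue SUB r1<-Add1  regs: r0:Add2,r1:Add1,r2:8,r3:8,r4:3
  c6: issue MUL r3<-Mul2  regs: r0:Add2,r1:Add1,r2:8,r3:Mul2,r4:3
  c7: CDB Mul1=24; issue MUL r1<-Mul1  regs: r0:Add2,r1:Mul1,r2:8,r3:Mul2,r4:3
  c8: issue SUB r0<-Add3  regs: r0:Add3,r1:Mul1,r2:8,r3:Mul2,r4:3
  c9: CDB Add2=32; stall  regs: r0:Add3,r1:Mul1,r2:8,r3:Mul2,r4:3
  c10: stall  regs: r0:Add3,r1:Mul1,r2:8,r3:Mul2,r4:3
  c11: CDB Add1=-24; stall  regs: r0:Add3,r1:Mul1,r2:8,r3:Mul2,r4:3
  c12: CDB Add3=-24; stall  regs: r0:-24,r1:Mul1,r2:8,r3:Mul2,r4:3

STATUS = VALUE -24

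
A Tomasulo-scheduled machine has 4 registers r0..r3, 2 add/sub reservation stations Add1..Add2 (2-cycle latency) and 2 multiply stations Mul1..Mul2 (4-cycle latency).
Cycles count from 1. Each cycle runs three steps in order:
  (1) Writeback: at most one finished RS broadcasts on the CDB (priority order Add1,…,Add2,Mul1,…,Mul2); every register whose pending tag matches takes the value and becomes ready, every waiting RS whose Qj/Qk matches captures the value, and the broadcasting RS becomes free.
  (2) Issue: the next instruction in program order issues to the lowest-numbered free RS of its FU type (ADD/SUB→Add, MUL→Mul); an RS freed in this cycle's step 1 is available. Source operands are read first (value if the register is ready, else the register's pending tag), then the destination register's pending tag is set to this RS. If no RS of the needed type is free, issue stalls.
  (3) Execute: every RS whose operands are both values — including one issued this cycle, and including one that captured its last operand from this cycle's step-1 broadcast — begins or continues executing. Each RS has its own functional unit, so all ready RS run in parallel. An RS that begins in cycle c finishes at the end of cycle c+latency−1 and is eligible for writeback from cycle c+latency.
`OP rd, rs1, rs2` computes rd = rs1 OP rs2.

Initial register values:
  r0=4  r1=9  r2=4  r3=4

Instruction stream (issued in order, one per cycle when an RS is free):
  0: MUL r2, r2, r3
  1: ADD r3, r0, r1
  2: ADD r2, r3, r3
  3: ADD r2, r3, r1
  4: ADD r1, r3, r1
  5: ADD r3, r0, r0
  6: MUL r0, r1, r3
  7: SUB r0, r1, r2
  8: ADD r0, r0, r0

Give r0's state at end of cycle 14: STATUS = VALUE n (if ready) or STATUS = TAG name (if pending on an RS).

STATUS = VALUE 0

cycle 1: issue MUL r2<-Mul1 // r0:4,r1:9,r2:Mul1,r3:4
cycle 2: issue ADD r3<-Add1 // r0:4,r1:9,r2:Mul1,r3:Add1
cycle 3: issue ADD r2<-Add2 // r0:4,r1:9,r2:Add2,r3:Add1
cycle 4: CDB Add1=13; issue ADD r2<-Add1 // r0:4,r1:9,r2:Add1,r3:13
cycle 5: CDB Mul1=16; stall // r0:4,r1:9,r2:Add1,r3:13
cycle 6: CDB Add1=22; issue ADD r1<-Add1 // r0:4,r1:Add1,r2:22,r3:13
cycle 7: CDB Add2=26; issue ADD r3<-Add2 // r0:4,r1:Add1,r2:22,r3:Add2
cycle 8: CDB Add1=22; issue MUL r0<-Mul1 // r0:Mul1,r1:22,r2:22,r3:Add2
cycle 9: CDB Add2=8; issue SUB r0<-Add1 // r0:Add1,r1:22,r2:22,r3:8
cycle 10: issue ADD r0<-Add2 // r0:Add2,r1:22,r2:22,r3:8
cycle 11: CDB Add1=0 // r0:Add2,r1:22,r2:22,r3:8
cycle 12: - // r0:Add2,r1:22,r2:22,r3:8
cycle 13: CDB Add2=0 // r0:0,r1:22,r2:22,r3:8
cycle 14: CDB Mul1=176 // r0:0,r1:22,r2:22,r3:8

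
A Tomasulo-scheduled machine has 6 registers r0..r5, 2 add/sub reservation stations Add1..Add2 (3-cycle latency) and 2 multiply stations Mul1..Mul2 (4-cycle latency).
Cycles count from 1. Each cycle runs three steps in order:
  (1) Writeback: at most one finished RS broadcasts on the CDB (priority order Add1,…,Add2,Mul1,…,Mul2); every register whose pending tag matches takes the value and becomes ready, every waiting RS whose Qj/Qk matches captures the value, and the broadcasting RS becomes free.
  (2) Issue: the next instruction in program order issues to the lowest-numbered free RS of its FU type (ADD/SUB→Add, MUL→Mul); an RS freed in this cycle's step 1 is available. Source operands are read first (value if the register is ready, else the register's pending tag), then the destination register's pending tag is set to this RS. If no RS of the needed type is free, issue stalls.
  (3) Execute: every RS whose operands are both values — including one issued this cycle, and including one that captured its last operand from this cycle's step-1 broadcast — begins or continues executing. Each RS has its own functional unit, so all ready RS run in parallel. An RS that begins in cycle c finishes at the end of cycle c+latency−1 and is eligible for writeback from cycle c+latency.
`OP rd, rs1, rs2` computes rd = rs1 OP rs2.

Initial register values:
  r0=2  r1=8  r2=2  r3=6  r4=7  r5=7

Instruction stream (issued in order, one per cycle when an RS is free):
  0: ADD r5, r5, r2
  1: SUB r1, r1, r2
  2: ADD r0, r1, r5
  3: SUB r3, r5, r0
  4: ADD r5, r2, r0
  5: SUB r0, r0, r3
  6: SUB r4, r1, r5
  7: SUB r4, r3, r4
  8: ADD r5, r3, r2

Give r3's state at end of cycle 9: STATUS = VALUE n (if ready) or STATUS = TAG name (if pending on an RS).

STATUS = TAG Add2

  c1: issue ADD r5<-Add1  regs: r0:2,r1:8,r2:2,r3:6,r4:7,r5:Add1
  c2: issue SUB r1<-Add2  regs: r0:2,r1:Add2,r2:2,r3:6,r4:7,r5:Add1
  c3: stall  regs: r0:2,r1:Add2,r2:2,r3:6,r4:7,r5:Add1
  c4: CDB Add1=9; issue ADD r0<-Add1  regs: r0:Add1,r1:Add2,r2:2,r3:6,r4:7,r5:9
  c5: CDB Add2=6; issue SUB r3<-Add2  regs: r0:Add1,r1:6,r2:2,r3:Add2,r4:7,r5:9
  c6: stall  regs: r0:Add1,r1:6,r2:2,r3:Add2,r4:7,r5:9
  c7: stall  regs: r0:Add1,r1:6,r2:2,r3:Add2,r4:7,r5:9
  c8: CDB Add1=15; issue ADD r5<-Add1  regs: r0:15,r1:6,r2:2,r3:Add2,r4:7,r5:Add1
  c9: stall  regs: r0:15,r1:6,r2:2,r3:Add2,r4:7,r5:Add1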